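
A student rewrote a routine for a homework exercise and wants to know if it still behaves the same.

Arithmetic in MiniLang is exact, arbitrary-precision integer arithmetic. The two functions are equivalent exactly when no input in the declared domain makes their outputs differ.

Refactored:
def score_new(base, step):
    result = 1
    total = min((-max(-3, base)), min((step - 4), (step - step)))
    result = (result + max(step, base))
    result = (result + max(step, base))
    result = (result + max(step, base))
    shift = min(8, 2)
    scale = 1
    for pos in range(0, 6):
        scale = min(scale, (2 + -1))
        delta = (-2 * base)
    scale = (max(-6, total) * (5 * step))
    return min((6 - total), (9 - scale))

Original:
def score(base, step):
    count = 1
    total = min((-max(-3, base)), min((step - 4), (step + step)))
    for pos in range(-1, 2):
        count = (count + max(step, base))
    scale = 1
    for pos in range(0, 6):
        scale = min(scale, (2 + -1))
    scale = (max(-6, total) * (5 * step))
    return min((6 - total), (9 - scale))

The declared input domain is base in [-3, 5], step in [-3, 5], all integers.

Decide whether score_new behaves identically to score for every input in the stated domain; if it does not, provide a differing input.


These are not equivalent — on base=-3, step=5 the outputs split (-16 vs 6).
score: count=1, then total=1, then (pos=-1), then count=6, then (pos=0), then count=11, then (pos=1), then count=16, then scale=1, then (pos=0), then scale=1, then (pos=1), then scale=1, then (pos=2), then scale=1, then (pos=3), then scale=1, then (pos=4), then scale=1, then (pos=5), then scale=1, then scale=25, then returns -16
score_new: result=1, then total=0, then result=6, then result=11, then result=16, then shift=2, then scale=1, then (pos=0), then scale=1, then delta=6, then (pos=1), then scale=1, then delta=6, then (pos=2), then scale=1, then delta=6, then (pos=3), then scale=1, then delta=6, then (pos=4), then scale=1, then delta=6, then (pos=5), then scale=1, then delta=6, then scale=0, then returns 6
verdict: not equivalent; witness: base=-3, step=5


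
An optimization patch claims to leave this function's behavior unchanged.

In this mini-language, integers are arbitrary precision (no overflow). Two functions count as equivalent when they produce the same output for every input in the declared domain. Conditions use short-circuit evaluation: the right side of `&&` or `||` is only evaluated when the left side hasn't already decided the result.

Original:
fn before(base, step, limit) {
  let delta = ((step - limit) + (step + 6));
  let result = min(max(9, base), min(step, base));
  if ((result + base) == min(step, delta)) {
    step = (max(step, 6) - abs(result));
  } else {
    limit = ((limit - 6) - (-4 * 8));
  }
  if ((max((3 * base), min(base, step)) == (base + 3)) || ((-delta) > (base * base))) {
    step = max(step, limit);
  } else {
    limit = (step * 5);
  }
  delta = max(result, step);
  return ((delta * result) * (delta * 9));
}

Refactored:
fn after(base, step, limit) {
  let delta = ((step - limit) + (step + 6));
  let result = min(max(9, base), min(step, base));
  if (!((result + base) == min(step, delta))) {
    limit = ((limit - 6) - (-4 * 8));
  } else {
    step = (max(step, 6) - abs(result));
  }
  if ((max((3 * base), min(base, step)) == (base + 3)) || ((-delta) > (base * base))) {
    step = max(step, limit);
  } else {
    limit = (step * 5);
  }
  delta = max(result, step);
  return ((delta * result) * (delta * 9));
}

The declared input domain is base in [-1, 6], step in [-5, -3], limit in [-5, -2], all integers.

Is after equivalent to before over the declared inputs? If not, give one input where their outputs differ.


Side by side, the visible changes include: boolean connective usage differs.
Tracing base=4, step=-3, limit=-2: before: delta := 2 | result := -3 | ((result + base) == min(step, delta)): false | limit := 24 | ((max((3 * base), min(base, step)) == (base + 3)) || ((-delta) > (base * base))): false | limit := -15 | delta := -3 | result -243 | after: delta := 2 | result := -3 | (!((result + base) == min(step, delta))): true | limit := 24 | ((max((3 * base), min(base, step)) == (base + 3)) || ((-delta) > (base * base))): false | limit := -15 | delta := -3 | result -243 — matching result -243.
An exhaustive pass over the 96 declared inputs shows identical outputs.
verdict: equivalent


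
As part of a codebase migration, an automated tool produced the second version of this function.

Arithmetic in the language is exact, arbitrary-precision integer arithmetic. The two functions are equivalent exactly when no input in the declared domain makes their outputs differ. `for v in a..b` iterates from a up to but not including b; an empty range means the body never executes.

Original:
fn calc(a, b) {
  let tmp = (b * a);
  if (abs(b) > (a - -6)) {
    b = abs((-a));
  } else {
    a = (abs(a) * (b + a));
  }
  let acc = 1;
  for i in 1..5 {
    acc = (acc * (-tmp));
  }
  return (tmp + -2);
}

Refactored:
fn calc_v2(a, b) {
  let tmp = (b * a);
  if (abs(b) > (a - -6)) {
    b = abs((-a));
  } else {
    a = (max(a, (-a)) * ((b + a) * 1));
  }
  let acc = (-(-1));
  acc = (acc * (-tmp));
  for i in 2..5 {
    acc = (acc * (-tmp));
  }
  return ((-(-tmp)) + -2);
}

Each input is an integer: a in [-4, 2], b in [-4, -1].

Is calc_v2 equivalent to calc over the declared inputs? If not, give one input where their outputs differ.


Behavior is preserved: although loop structure differs, arithmetic usage differs, constant usage differs, min/max/abs usage differs, statement counts differ, the outputs never diverge.
As a probe, take a=-4, b=-2: calc runs tmp=8, then (abs(b) > (a - -6)) is false, then a=-24, then acc=1, then (i=1), then acc=-8, then (i=2), then acc=64, then (i=3), then acc=-512, then (i=4), then acc=4096, then returns 6; calc_v2 runs tmp=8, then (abs(b) > (a - -6)) is false, then a=-24, then acc=1, then acc=-8, then (i=2), then acc=64, then (i=3), then acc=-512, then (i=4), then acc=4096, then returns 6; both end at 6.
Checked all 28 inputs in the declared domain: the outputs agree on every one.
verdict: equivalent


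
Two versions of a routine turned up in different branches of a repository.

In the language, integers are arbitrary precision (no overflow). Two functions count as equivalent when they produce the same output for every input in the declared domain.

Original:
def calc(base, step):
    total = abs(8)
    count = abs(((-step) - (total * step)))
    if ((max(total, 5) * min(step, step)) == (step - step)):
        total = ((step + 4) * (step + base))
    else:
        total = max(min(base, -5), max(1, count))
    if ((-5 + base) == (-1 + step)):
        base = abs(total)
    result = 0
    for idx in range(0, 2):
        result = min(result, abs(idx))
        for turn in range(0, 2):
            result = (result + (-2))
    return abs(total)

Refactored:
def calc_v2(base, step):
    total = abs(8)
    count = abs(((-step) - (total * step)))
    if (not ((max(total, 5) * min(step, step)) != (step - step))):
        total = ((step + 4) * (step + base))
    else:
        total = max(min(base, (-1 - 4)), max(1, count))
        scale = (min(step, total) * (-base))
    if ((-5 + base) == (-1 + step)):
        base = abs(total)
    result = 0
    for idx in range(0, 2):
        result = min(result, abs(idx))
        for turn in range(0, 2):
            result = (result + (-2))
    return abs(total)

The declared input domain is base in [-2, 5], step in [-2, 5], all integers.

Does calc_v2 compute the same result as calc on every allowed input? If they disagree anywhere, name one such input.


Differences: local variable names differ, and arithmetic usage differs, and statement counts differ, and constant usage differs, and min/max/abs usage differs, and comparison usage differs, and boolean connective usage differs — yet all 64 inputs agree.
verdict: equivalent


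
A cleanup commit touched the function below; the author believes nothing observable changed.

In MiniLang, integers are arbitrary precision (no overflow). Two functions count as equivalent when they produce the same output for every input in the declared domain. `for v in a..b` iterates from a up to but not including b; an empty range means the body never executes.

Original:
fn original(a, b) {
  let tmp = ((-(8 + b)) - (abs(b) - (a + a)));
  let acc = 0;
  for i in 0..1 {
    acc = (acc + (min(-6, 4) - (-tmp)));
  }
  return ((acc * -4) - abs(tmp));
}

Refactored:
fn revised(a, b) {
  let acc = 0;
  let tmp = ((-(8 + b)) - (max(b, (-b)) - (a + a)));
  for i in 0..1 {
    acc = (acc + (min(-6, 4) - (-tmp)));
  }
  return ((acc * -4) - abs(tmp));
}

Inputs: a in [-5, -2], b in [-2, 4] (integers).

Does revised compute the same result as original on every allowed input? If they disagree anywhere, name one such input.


Equivalent — the differences include min/max/abs usage differs, yet no declared input distinguishes the two.
Tracing a=-2, b=3: original: tmp becomes -18; next acc becomes 0; next at i=0:; next acc becomes -24; next final value 78 | revised: acc becomes 0; next tmp becomes -18; next at i=0:; next acc becomes -24; next final value 78 — matching result 78.
Every one of the 28 inputs gives matching results.
verdict: equivalent


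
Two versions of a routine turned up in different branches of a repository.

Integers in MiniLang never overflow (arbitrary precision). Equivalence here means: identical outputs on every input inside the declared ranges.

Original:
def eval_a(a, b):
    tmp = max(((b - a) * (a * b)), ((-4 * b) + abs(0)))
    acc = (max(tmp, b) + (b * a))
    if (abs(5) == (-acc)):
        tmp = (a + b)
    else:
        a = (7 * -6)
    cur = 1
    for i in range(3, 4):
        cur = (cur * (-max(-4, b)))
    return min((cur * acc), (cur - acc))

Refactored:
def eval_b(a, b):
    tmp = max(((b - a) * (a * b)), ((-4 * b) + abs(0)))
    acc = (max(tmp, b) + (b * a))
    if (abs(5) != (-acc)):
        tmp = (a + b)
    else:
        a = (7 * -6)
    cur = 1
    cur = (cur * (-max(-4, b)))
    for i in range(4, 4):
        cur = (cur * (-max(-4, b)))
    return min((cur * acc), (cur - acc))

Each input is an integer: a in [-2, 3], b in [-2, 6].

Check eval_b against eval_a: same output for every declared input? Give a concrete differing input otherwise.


Equivalent. The suspicious edit (`(abs(5) == (-acc))` became `(abs(5) != (-acc))`) never changes the result for any input inside the declared domain.
Sweeping the whole domain (54 inputs) finds no disagreement.
Tracing a=-2, b=-1: eval_a: tmp becomes 4; next acc becomes 6; next (abs(5) == (-acc)) evaluates to false; next a becomes -42; next cur becomes 1; next at i=3:; next cur becomes 1; next final value -5 | eval_b: tmp becomes 4; next acc becomes 6; next (abs(5) != (-acc)) evaluates to true; next tmp becomes -3; next cur becomes 1; next cur becomes 1; next i never enters its loop body; next final value -5 — matching result -5.
verdict: equivalent


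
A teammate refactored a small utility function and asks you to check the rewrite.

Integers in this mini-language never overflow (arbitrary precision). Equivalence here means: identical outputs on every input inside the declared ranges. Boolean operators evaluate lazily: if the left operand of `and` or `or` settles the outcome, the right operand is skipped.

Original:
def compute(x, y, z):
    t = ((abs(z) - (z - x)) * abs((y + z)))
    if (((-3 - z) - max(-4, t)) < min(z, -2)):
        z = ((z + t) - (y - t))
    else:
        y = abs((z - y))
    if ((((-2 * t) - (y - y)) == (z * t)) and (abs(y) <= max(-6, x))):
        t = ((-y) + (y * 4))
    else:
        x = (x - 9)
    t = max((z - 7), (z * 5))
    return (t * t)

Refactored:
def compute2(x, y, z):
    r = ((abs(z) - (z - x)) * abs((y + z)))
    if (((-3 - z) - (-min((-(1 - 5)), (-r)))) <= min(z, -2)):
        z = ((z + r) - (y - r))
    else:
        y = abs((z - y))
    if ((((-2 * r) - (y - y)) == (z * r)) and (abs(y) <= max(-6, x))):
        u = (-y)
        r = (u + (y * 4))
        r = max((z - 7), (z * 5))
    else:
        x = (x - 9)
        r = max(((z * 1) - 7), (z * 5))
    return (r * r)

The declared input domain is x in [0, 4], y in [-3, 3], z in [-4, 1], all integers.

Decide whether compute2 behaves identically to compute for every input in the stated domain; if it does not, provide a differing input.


The rewrite breaks on x=0, y=1, z=-1, where the results are 25 and 81.
compute: t=0, then (((-3 - z) - max(-4, t)) < min(z, -2)) is false, then y=2, then ((((-2 * t) - (y - y)) == (z * t)) and (abs(y) <= max(-6, x))) is false, then x=-9, then t=-5, then returns 25
compute2: r=0, then (((-3 - z) - (-min((-(1 - 5)), (-r)))) <= min(z, -2)) is true, then z=-2, then ((((-2 * r) - (y - y)) == (z * r)) and (abs(y) <= max(-6, x))) is false, then x=-9, then r=-9, then returns 81
verdict: not equivalent; witness: x=0, y=1, z=-1


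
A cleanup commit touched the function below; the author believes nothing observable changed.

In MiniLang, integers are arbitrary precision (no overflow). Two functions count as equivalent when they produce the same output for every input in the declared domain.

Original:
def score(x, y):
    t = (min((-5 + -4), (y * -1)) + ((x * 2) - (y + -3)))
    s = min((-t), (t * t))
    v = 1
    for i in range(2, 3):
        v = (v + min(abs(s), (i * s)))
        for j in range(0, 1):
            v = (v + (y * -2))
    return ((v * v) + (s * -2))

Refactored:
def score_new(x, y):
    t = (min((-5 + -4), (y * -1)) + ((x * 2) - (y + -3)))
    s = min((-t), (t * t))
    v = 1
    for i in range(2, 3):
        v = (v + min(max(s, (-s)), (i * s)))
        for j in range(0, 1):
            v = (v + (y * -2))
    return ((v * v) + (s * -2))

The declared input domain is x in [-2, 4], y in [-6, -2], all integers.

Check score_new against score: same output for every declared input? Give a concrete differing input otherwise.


The two are interchangeable: min/max/abs usage differs, and every declared input agrees.
Spot check at x=4, y=-2 — score: t := 4 | s := -4 | v := 1 | iter i=2: | v := -7 | iter j=0: | v := -3 | result 17. score_new: t := 4 | s := -4 | v := 1 | iter i=2: | v := -7 | iter j=0: | v := -3 | result 17. Both give 17.
An exhaustive pass over the 35 declared inputs shows identical outputs.
verdict: equivalent


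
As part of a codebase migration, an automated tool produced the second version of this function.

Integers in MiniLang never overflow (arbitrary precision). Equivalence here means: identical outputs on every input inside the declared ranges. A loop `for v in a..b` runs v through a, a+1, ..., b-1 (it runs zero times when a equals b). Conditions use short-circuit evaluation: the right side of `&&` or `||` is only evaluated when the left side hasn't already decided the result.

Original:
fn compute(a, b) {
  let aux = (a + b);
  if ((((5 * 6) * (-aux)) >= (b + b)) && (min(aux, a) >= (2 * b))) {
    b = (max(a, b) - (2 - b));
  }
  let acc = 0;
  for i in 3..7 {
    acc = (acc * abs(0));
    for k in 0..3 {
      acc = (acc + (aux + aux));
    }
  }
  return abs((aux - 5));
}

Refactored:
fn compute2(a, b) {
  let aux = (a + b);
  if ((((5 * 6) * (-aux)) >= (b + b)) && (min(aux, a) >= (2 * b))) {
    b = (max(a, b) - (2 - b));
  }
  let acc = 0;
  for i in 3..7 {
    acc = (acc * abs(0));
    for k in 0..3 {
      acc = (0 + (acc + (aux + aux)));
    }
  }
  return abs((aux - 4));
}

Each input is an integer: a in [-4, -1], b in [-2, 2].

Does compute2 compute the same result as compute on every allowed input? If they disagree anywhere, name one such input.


Try a=-4, b=-2.
compute: aux = -6; ((((5 * 6) * (-aux)) >= (b + b)) && (min(aux, a) >= (2 * b))) -> false; acc = 0; [i=3]; acc = 0; [k=0]; acc = -12; [k=1]; acc = -24; [k=2]; acc = -36; [i=4]; acc = 0; [k=0]; acc = -12; [k=1]; acc = -24; [k=2]; acc = -36; [i=5]; acc = 0; [k=0]; acc = -12; [k=1]; acc = -24; [k=2]; acc = -36; [i=6]; acc = 0; [k=0]; acc = -12; [k=1]; acc = -24; [k=2]; acc = -36; return 11
compute2: aux = -6; ((((5 * 6) * (-aux)) >= (b + b)) && (min(aux, a) >= (2 * b))) -> false; acc = 0; [i=3]; acc = 0; [k=0]; acc = -12; [k=1]; acc = -24; [k=2]; acc = -36; [i=4]; acc = 0; [k=0]; acc = -12; [k=1]; acc = -24; [k=2]; acc = -36; [i=5]; acc = 0; [k=0]; acc = -12; [k=1]; acc = -24; [k=2]; acc = -36; [i=6]; acc = 0; [k=0]; acc = -12; [k=1]; acc = -24; [k=2]; acc = -36; return 10
11 != 10, so the rewrite changes behavior.
verdict: not equivalent; witness: a=-4, b=-2


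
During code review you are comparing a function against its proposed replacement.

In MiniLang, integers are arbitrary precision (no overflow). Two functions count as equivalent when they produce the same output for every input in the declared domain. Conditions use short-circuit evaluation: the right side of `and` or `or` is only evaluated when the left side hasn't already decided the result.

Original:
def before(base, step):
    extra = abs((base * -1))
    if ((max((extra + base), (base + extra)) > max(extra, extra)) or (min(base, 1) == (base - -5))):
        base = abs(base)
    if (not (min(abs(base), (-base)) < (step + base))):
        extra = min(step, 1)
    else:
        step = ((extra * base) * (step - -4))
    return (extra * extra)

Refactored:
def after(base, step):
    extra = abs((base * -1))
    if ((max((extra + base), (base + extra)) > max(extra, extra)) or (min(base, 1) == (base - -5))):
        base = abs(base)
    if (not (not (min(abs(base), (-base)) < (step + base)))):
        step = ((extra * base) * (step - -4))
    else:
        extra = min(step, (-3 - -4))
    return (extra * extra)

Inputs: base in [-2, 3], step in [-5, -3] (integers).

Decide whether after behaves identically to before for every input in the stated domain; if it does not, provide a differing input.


This is a faithful refactor — arithmetic usage differs, and constant usage differs, and boolean connective usage differs, but the computed results match everywhere.
As a probe, take base=0, step=-4: before runs extra=0, then ((max((extra + base), (base + extra)) > max(extra, extra)) or (min(base, 1) == (base - -5))) is false, then (not (min(abs(base), (-base)) < (step + base))) is true, then extra=-4, then returns 16; after runs extra=0, then ((max((extra + base), (base + extra)) > max(extra, extra)) or (min(base, 1) == (base - -5))) is false, then (not (not (min(abs(base), (-base)) < (step + base)))) is false, then extra=-4, then returns 16; both end at 16.
Sweeping the whole domain (18 inputs) finds no disagreement.
verdict: equivalent


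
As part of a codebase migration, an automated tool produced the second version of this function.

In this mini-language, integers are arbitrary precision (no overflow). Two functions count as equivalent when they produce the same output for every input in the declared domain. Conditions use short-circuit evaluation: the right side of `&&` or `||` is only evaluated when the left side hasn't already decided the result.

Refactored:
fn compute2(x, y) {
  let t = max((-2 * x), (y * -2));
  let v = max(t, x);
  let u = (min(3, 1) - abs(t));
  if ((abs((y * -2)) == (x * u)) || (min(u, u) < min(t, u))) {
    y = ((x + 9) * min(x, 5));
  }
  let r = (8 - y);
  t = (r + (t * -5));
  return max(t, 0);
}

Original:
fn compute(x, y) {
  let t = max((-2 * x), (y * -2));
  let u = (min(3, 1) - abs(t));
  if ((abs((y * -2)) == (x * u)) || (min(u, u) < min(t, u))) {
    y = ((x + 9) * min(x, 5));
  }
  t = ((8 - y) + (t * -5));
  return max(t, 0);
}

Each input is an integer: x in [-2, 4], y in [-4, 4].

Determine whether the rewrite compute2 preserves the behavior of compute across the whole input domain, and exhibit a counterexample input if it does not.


Reading the diff, among the changes: local variable names differ, and min/max/abs usage differs, and statement counts differ.
As a probe, take x=1, y=0: compute runs t becomes 0; next u becomes 1; next ((abs((y * -2)) == (x * u)) || (min(u, u) < min(t, u))) evaluates to false; next t becomes 8; next final value 8; compute2 runs t becomes 0; next v becomes 1; next u becomes 1; next ((abs((y * -2)) == (x * u)) || (min(u, u) < min(t, u))) evaluates to false; next r becomes 8; next t becomes 8; next final value 8; both end at 8.
Checked all 63 inputs in the declared domain: the outputs agree on every one.
verdict: equivalent


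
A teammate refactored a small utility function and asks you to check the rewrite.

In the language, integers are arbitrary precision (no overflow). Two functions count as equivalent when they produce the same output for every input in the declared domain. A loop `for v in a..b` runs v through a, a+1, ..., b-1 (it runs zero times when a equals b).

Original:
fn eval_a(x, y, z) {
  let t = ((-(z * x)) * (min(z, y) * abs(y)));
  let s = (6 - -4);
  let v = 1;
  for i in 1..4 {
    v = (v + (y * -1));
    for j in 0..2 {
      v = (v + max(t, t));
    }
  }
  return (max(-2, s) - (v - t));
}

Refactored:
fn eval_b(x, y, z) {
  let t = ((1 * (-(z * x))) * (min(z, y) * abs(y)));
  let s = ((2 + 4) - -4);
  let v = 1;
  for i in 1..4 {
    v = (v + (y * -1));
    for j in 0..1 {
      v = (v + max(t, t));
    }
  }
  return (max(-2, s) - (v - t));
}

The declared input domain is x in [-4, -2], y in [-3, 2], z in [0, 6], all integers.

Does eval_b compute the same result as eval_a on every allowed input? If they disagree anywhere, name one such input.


Try x=-4, y=-3, z=1.
eval_a: t becomes -36; next s becomes 10; next v becomes 1; next at i=1:; next v becomes 4; next at j=0:; next v becomes -32; next at j=1:; next v becomes -68; next at i=2:; next v becomes -65; next at j=0:; next v becomes -101; next at j=1:; next v becomes -137; next at i=3:; next v becomes -134; next at j=0:; next v becomes -170; next at j=1:; next v becomes -206; next final value 180
eval_b: t becomes -36; next s becomes 10; next v becomes 1; next at i=1:; next v becomes 4; next at j=0:; next v becomes -32; next at i=2:; next v becomes -29; next at j=0:; next v becomes -65; next at i=3:; next v becomes -62; next at j=0:; next v becomes -98; next final value 72
180 != 72, so the rewrite changes behavior.
verdict: not equivalent; witness: x=-4, y=-3, z=1


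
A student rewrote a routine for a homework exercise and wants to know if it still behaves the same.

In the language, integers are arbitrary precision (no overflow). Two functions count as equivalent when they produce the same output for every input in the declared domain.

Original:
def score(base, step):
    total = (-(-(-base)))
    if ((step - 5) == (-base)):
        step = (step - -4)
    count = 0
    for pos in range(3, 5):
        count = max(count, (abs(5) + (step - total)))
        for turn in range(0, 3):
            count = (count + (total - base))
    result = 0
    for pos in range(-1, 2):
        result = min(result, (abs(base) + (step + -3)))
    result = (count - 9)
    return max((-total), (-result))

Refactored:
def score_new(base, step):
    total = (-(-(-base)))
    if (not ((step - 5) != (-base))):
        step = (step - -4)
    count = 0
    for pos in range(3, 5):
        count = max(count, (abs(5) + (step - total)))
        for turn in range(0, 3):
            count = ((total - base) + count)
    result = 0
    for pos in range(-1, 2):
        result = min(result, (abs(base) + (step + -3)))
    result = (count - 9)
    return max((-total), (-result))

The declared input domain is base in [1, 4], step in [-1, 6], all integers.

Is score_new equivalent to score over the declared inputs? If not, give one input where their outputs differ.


Comparing the listings, the differences include: boolean connective usage differs, plus comparison usage differs.
One worked example (base=4, step=5) — score: total := -4 | ((step - 5) == (-base)): false | count := 0 | iter pos=3: | count := 14 | iter turn=0: | count := 6 | iter turn=1: | count := -2 | iter turn=2: | count := -10 | iter pos=4: | count := 14 | iter turn=0: | count := 6 | iter turn=1: | count := -2 | iter turn=2: | count := -10 | result := 0 | iter pos=-1: | result := 0 | iter pos=0: | result := 0 | iter pos=1: | result := 0 | result := -19 | result 19; score_new: total := -4 | (not ((step - 5) != (-base))): false | count := 0 | iter pos=3: | count := 14 | iter turn=0: | count := 6 | iter turn=1: | count := -2 | iter turn=2: | count := -10 | iter pos=4: | count := 14 | iter turn=0: | count := 6 | iter turn=1: | count := -2 | iter turn=2: | count := -10 | result := 0 | iter pos=-1: | result := 0 | iter pos=0: | result := 0 | iter pos=1: | result := 0 | result := -19 | result 19; agreement on 19.
Every one of the 32 inputs gives matching results.
verdict: equivalent


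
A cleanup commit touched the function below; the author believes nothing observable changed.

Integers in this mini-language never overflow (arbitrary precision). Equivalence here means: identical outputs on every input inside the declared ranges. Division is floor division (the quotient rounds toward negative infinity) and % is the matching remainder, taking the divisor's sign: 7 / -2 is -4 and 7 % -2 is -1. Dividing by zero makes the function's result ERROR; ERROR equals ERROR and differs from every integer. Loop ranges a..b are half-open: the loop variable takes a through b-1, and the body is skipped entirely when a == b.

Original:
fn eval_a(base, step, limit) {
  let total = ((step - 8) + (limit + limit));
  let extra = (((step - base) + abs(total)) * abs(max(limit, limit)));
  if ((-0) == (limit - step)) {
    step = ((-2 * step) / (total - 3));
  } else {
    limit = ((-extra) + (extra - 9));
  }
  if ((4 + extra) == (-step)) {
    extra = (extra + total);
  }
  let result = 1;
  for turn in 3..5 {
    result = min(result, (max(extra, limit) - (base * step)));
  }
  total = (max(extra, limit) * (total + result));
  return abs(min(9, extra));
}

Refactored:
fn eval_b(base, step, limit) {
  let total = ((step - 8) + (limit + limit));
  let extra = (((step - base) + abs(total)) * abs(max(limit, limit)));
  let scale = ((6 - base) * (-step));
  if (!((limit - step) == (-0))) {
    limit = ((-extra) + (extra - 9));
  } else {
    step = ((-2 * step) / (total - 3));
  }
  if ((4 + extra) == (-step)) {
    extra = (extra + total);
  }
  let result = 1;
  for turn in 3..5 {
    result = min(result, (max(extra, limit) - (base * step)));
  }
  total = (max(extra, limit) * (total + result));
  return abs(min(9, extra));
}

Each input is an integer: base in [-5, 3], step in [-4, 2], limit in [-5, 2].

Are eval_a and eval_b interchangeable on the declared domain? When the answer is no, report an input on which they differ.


The two are interchangeable: local variable names differ, and statement counts differ, and boolean connective usage differs, and arithmetic usage differs, and constant usage differs, and every declared input agrees.
One worked example (base=-5, step=-2, limit=-3) — eval_a: total becomes -16; next extra becomes 57; next ((-0) == (limit - step)) evaluates to false; next limit becomes -9; next ((4 + extra) == (-step)) evaluates to false; next result becomes 1; next at turn=3:; next result becomes 1; next at turn=4:; next result becomes 1; next total becomes -855; next final value 9; eval_b: total becomes -16; next extra becomes 57; next scale becomes 22; next (!((limit - step) == (-0))) evaluates to true; next limit becomes -9; next ((4 + extra) == (-step)) evaluates to false; next result becomes 1; next at turn=3:; next result becomes 1; next at turn=4:; next result becomes 1; next total becomes -855; next final value 9; agreement on 9.
Sweeping the whole domain (504 inputs) finds no disagreement.
verdict: equivalent


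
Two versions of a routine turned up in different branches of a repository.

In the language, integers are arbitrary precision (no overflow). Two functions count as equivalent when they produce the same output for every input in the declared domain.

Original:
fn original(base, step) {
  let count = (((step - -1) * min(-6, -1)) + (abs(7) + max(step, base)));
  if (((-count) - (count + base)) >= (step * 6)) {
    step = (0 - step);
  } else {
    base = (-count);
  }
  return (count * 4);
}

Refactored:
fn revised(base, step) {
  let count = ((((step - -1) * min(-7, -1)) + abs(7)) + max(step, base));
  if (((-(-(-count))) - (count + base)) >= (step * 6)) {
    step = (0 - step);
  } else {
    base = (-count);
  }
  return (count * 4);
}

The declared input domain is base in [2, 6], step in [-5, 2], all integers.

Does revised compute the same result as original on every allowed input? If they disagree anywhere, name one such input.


These are not equivalent — on base=2, step=-5 the outputs split (132 vs 148).
original: count becomes 33; next (((-count) - (count + base)) >= (step * 6)) evaluates to false; next base becomes -33; next final value 132
revised: count becomes 37; next (((-(-(-count))) - (count + base)) >= (step * 6)) evaluates to false; next base becomes -37; next final value 148
verdict: not equivalent; witness: base=2, step=-5


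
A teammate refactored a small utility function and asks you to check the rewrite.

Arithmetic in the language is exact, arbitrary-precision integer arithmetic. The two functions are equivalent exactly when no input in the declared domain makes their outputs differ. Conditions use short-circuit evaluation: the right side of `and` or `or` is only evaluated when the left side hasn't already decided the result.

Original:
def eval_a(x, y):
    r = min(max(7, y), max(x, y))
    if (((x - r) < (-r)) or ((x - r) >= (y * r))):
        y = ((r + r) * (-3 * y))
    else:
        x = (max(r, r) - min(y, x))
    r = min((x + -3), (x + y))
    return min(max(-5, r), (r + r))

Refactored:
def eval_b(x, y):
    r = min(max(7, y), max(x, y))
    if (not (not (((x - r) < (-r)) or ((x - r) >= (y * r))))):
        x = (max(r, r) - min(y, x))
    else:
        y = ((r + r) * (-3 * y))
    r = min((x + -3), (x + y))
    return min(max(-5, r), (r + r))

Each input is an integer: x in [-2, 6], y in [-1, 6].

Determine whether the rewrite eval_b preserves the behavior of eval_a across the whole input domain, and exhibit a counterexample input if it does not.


Run the pair on x=-2, y=-1.
eval_a: r=-1, then (((x - r) < (-r)) or ((x - r) >= (y * r))) is true, then y=-6, then r=-8, then returns -16
eval_b: r=-1, then (not (not (((x - r) < (-r)) or ((x - r) >= (y * r))))) is true, then x=1, then r=-2, then returns -4
-16 and -4 differ, so these are not the same function on this domain.
verdict: not equivalent; witness: x=-2, y=-1


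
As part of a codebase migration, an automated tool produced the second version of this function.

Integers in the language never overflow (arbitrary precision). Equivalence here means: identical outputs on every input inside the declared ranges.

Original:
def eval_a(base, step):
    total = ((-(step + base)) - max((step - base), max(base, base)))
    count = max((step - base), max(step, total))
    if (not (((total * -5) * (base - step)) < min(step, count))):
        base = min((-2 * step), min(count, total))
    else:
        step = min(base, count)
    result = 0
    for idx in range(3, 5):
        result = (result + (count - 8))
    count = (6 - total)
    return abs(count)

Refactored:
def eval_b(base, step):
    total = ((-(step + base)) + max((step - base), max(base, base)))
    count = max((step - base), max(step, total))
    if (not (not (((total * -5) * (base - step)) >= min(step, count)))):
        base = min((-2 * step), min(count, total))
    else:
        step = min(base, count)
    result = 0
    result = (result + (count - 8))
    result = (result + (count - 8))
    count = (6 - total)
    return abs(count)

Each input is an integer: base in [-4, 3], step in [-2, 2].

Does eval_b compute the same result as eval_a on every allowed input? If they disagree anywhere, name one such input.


Try base=-4, step=-1.
eval_a: total=2, then count=3, then (not (((total * -5) * (base - step)) < min(step, count))) is true, then base=2, then result=0, then (idx=3), then result=-5, then (idx=4), then result=-10, then count=4, then returns 4
eval_b: total=8, then count=8, then (not (not (((total * -5) * (base - step)) >= min(step, count)))) is true, then base=2, then result=0, then result=0, then result=0, then count=-2, then returns 2
4 and 2 differ, so these are not the same function on this domain.
verdict: not equivalent; witness: base=-4, step=-1


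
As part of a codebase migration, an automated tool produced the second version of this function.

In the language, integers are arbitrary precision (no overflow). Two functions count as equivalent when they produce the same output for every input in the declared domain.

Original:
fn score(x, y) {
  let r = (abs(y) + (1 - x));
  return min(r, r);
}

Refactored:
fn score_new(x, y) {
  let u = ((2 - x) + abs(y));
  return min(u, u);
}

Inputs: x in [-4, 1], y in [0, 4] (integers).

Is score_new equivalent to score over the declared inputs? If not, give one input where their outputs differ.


Not equivalent: x=-4, y=0 separates them (5 vs 6).
score: r = 5; return 5
score_new: u = 6; return 6
verdict: not equivalent; witness: x=-4, y=0


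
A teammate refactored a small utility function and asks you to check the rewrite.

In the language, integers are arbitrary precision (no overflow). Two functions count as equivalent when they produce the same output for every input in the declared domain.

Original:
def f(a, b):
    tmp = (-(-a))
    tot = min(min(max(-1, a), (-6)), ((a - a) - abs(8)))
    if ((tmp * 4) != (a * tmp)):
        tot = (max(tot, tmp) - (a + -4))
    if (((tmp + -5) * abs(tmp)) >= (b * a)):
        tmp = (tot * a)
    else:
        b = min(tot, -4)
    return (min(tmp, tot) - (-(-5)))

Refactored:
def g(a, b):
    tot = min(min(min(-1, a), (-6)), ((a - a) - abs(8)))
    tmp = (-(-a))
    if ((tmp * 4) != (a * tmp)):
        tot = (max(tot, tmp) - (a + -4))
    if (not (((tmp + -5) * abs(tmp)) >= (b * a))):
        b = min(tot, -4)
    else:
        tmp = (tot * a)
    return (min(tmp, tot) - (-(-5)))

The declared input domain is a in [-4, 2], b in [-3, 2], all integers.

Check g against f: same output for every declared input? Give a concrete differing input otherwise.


The edit looks behavioral (`max(-1, a)` became `min(-1, a)`), but over these ranges it never changes the outcome; all 42 inputs agree.
verdict: equivalent


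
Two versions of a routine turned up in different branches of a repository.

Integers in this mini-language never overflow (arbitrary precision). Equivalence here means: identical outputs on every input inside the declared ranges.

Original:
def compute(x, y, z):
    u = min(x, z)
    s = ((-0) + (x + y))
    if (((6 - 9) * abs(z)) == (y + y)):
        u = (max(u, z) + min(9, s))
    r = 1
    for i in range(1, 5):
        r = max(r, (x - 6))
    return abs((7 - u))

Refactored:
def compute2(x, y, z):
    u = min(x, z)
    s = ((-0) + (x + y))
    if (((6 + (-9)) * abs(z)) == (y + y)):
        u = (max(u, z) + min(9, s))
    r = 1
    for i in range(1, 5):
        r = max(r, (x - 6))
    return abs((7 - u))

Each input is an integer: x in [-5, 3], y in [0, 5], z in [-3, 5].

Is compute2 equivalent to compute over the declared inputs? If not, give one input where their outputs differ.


Side by side, the visible changes include: arithmetic usage differs.
As a probe, take x=0, y=0, z=-2: compute runs u=-2, then s=0, then (((6 - 9) * abs(z)) == (y + y)) is false, then r=1, then (i=1), then r=1, then (i=2), then r=1, then (i=3), then r=1, then (i=4), then r=1, then returns 9; compute2 runs u=-2, then s=0, then (((6 + (-9)) * abs(z)) == (y + y)) is false, then r=1, then (i=1), then r=1, then (i=2), then r=1, then (i=3), then r=1, then (i=4), then r=1, then returns 9; both end at 9.
Sweeping the whole domain (486 inputs) finds no disagreement.
verdict: equivalent


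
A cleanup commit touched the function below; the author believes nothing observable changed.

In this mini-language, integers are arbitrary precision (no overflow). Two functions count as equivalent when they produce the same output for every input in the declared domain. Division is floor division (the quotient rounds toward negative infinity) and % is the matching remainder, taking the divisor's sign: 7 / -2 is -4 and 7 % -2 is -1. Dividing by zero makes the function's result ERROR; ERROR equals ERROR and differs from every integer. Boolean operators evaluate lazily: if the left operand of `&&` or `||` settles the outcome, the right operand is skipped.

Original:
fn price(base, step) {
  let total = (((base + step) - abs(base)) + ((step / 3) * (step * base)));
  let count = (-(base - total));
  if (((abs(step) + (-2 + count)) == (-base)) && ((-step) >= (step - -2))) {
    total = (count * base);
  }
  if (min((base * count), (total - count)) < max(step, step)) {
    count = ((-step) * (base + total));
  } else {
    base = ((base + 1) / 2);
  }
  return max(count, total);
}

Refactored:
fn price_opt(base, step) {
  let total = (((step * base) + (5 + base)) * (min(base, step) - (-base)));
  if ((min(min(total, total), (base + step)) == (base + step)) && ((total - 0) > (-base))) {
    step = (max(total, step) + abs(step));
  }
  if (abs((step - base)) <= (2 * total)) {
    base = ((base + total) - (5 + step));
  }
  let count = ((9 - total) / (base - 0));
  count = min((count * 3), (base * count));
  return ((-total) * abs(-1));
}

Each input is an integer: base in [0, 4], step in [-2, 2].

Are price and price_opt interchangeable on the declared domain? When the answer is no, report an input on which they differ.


Evaluate both at base=0, step=-2.
price: total becomes -2; next count becomes -2; next (((abs(step) + (-2 + count)) == (-base)) && ((-step) >= (step - -2))) evaluates to false; next (min((base * count), (total - count)) < max(step, step)) evaluates to false; next base becomes 0; next final value -2
price_opt: total becomes -10; next ((min(min(total, total), (base + step)) == (base + step)) && ((total - 0) > (-base))) evaluates to false; next (abs((step - base)) <= (2 * total)) evaluates to false; next hits division by zero so the output is ERROR
-2 vs ERROR — the two versions disagree here.
verdict: not equivalent; witness: base=0, step=-2


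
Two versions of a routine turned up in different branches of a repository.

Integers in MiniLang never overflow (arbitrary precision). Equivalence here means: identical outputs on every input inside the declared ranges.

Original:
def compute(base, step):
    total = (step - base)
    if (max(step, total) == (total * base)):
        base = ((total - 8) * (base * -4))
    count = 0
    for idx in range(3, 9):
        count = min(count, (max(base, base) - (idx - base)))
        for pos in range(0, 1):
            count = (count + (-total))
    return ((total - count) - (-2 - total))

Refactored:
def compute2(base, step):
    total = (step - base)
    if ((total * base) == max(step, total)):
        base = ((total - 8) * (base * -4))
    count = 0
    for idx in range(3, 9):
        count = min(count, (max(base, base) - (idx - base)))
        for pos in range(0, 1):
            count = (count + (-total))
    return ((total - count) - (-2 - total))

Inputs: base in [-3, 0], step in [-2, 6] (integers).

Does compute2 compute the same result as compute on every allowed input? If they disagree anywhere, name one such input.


The two versions differ — the changes include same computation, different form.
Tracing base=-2, step=1: compute: total becomes 3; next (max(step, total) == (total * base)) evaluates to false; next count becomes 0; next at idx=3:; next count becomes -7; next at pos=0:; next count becomes -10; next at idx=4:; next count becomes -10; next at pos=0:; next count becomes -13; next at idx=5:; next count becomes -13; next at pos=0:; next count becomes -16; next at idx=6:; next count becomes -16; next at pos=0:; next count becomes -19; next at idx=7:; next count becomes -19; next at pos=0:; next count becomes -22; next at idx=8:; next count becomes -22; next at pos=0:; next count becomes -25; next final value 33 | compute2: total becomes 3; next ((total * base) == max(step, total)) evaluates to false; next count becomes 0; next at idx=3:; next count becomes -7; next at pos=0:; next count becomes -10; next at idx=4:; next count becomes -10; next at pos=0:; next count becomes -13; next at idx=5:; next count becomes -13; next at pos=0:; next count becomes -16; next at idx=6:; next count becomes -16; next at pos=0:; next count becomes -19; next at idx=7:; next count becomes -19; next at pos=0:; next count becomes -22; next at idx=8:; next count becomes -22; next at pos=0:; next count becomes -25; next final value 33 — matching result 33.
Sweeping the whole domain (36 inputs) finds no disagreement.
verdict: equivalent
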